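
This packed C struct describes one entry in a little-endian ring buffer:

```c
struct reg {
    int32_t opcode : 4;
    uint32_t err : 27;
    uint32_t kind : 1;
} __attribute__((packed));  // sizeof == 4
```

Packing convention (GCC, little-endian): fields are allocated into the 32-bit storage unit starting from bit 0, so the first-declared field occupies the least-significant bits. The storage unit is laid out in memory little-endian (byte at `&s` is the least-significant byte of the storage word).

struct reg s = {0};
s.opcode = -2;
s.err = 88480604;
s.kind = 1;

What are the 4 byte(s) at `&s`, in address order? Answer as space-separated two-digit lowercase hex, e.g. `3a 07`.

ce b5 61 d4

[0+:4] opcode=-2 & 0xf = 0xe; word=0x0000000e
[4+:27] err=88480604 & 0x7ffffff = 0x5461b5c; word=0x5461b5ce
[31+:1] kind=1 & 0x1 = 0x1; word=0xd461b5ce
word = 0xd461b5ce → little-endian bytes:
  [0]=0xce  [1]=0xb5  [2]=0x61  [3]=0xd4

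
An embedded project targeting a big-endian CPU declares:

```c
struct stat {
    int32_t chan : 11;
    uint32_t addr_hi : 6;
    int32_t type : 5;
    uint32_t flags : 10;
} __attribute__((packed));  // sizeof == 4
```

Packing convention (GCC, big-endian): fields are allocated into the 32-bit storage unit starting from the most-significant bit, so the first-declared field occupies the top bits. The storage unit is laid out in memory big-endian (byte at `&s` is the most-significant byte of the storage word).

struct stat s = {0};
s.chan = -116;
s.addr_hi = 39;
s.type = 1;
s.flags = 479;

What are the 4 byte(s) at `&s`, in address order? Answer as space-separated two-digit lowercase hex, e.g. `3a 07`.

chan:11 = -116 → 0x78c << 21 → word 0xf1800000
addr_hi:6 = 39 → 0x27 << 15 → word 0xf1938000
type:5 = 1 → 0x1 << 10 → word 0xf1938400
flags:10 = 479 → 0x1df << 0 → word 0xf19385df
word = 0xf19385df → big-endian bytes:
  [0]=0xf1  [1]=0x93  [2]=0x85  [3]=0xdf

f1 93 85 df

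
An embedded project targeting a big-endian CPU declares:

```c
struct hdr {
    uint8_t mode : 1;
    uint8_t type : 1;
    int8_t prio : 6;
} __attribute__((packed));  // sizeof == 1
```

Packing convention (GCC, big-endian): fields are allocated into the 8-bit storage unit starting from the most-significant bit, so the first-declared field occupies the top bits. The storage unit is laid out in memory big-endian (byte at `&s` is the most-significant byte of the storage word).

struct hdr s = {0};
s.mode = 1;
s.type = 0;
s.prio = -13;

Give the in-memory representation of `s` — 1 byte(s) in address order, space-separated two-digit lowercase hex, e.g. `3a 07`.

mode:1 = 1 → 0x1 << 7 → word 0x80
type:1 = 0 → 0x0 << 6 → word 0x80
prio:6 = -13 → 0x33 << 0 → word 0xb3
word = 0xb3 → big-endian bytes:
  [0]=0xb3

b3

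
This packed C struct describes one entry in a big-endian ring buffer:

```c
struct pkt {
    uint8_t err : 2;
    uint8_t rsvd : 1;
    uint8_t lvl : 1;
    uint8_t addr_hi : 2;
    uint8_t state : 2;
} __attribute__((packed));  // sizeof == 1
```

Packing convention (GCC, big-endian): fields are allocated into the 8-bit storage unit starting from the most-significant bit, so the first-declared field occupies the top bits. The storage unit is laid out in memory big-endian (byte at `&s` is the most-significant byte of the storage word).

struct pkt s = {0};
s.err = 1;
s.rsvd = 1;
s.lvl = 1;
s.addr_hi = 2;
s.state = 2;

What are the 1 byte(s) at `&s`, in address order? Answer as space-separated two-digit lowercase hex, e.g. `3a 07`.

7a

[6+:2] err=1 & 0x3 = 0x1; word=0x40
[5+:1] rsvd=1 & 0x1 = 0x1; word=0x60
[4+:1] lvl=1 & 0x1 = 0x1; word=0x70
[2+:2] addr_hi=2 & 0x3 = 0x2; word=0x78
[0+:2] state=2 & 0x3 = 0x2; word=0x7a
word = 0x7a → big-endian bytes:
  [0]=0x7a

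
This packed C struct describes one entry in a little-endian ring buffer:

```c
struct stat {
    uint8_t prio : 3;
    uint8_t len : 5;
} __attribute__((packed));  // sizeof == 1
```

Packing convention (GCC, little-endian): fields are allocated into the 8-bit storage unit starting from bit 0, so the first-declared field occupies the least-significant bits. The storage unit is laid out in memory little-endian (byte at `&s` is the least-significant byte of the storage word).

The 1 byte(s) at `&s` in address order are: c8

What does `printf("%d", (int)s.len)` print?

25

[0]=0xc8 (little-endian) → word 0xc8
prio [0+:3] = (word>>0) & 0x7 = 0
len [3+:5] = (word>>3) & 0x1f = 25  ←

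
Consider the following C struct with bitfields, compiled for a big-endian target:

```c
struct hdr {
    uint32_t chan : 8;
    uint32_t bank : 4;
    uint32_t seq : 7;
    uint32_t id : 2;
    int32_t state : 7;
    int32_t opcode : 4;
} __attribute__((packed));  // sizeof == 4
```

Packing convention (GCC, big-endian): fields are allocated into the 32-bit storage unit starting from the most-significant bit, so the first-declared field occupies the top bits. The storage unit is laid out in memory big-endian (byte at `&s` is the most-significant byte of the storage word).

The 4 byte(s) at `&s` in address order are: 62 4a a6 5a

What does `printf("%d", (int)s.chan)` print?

[0]=0x62 [1]=0x4a [2]=0xa6 [3]=0x5a (big-endian) → word 0x624aa65a
chan:8 @ bit 24 → (0x624aa65a>>24)&0xff = 0x62  ←
bank:4 @ bit 20 → (0x624aa65a>>20)&0xf = 0x4
seq:7 @ bit 13 → (0x624aa65a>>13)&0x7f = 0x55
id:2 @ bit 11 → (0x624aa65a>>11)&0x3 = 0x0
state:7 @ bit 4 → (0x624aa65a>>4)&0x7f = 0x65
opcode:4 @ bit 0 → (0x624aa65a>>0)&0xf = 0xa

98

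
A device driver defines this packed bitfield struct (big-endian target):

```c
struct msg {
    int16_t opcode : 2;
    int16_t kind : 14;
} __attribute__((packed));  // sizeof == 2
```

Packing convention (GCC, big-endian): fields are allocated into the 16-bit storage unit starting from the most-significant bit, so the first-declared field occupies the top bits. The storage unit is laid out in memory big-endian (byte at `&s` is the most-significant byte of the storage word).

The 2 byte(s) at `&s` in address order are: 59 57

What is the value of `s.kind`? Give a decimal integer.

6487

[0]=0x59 [1]=0x57 (big-endian) → word 0x5957
opcode:2 @ bit 14 → (0x5957>>14)&0x3 = 0x1
kind:14 @ bit 0 → (0x5957>>0)&0x3fff = 0x1957  ←
kind signed 14b, MSB=0: value = 6487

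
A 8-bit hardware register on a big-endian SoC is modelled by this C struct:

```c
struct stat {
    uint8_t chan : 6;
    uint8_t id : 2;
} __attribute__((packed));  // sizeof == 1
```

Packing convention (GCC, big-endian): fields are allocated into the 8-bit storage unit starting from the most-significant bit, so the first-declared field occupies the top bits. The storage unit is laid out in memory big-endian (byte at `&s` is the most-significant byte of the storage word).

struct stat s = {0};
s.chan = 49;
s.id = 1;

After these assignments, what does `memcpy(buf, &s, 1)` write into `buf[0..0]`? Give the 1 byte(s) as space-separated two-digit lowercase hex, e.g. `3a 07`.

[2+:6] chan=49 & 0x3f = 0x31; word=0xc4
[0+:2] id=1 & 0x3 = 0x1; word=0xc5
word = 0xc5 → big-endian bytes:
  [0]=0xc5

c5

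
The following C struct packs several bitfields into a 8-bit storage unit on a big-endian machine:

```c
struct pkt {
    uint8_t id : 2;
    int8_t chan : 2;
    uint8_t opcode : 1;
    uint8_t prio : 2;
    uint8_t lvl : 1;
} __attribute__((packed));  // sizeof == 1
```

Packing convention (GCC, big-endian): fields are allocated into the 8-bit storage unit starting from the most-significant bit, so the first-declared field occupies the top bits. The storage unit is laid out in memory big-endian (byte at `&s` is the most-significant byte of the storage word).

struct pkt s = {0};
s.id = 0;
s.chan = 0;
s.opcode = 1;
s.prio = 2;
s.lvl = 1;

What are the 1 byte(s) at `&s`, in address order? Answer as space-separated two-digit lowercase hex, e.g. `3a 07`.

0d

id (2b) val=0 bits=0x0 at bit 6: 0x00
chan (2b) val=0 bits=0x0 at bit 4: 0x00
opcode (1b) val=1 bits=0x1 at bit 3: 0x08
prio (2b) val=2 bits=0x2 at bit 1: 0x0c
lvl (1b) val=1 bits=0x1 at bit 0: 0x0d
word = 0x0d → big-endian bytes:
  [0]=0x0d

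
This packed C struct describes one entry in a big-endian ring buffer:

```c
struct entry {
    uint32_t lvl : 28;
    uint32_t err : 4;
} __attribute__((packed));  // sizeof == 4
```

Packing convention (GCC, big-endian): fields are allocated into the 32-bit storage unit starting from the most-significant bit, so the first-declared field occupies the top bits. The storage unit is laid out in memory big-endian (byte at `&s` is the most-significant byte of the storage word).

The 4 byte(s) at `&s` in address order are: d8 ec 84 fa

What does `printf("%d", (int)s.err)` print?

10

[0]=0xd8 [1]=0xec [2]=0x84 [3]=0xfa (big-endian) → word 0xd8ec84fa
lvl:28 @ bit 4 → (0xd8ec84fa>>4)&0xfffffff = 0xd8ec84f
err:4 @ bit 0 → (0xd8ec84fa>>0)&0xf = 0xa  ←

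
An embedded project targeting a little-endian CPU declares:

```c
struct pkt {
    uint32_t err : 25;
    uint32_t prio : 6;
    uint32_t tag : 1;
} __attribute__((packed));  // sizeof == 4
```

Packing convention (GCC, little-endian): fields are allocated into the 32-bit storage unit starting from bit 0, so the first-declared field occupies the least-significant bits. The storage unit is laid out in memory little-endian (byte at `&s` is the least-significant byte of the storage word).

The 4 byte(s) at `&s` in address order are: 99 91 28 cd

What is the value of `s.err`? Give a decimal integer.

[0]=0x99 [1]=0x91 [2]=0x28 [3]=0xcd (little-endian) → word 0xcd289199
err [0+:25] = (word>>0) & 0x1ffffff = 19435929  ←
prio [25+:6] = (word>>25) & 0x3f = 38
tag [31+:1] = (word>>31) & 0x1 = 1

19435929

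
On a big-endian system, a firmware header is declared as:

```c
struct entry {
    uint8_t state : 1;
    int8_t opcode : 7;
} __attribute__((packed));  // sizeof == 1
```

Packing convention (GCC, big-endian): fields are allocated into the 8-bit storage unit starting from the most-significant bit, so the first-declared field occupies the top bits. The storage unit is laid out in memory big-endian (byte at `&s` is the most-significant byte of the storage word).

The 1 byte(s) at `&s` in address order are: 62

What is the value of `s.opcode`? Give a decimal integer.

[0]=0x62 (big-endian) → word 0x62
state:1 @ bit 7 → (0x62>>7)&0x1 = 0x0
opcode:7 @ bit 0 → (0x62>>0)&0x7f = 0x62  ←
opcode signed 7b, MSB=1: 98 - 128 = -30

-30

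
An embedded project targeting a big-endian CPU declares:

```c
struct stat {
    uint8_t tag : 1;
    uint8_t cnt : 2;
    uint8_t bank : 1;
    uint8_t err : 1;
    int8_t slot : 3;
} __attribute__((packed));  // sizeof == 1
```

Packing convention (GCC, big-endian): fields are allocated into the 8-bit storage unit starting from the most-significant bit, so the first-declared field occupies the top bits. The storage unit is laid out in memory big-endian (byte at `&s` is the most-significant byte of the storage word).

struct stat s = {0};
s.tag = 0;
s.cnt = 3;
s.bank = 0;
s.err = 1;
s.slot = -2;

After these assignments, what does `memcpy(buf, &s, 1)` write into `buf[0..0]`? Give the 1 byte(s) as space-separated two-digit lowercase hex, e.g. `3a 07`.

tag:1 = 0 → 0x0 << 7 → word 0x00
cnt:2 = 3 → 0x3 << 5 → word 0x60
bank:1 = 0 → 0x0 << 4 → word 0x60
err:1 = 1 → 0x1 << 3 → word 0x68
slot:3 = -2 → 0x6 << 0 → word 0x6e
word = 0x6e → big-endian bytes:
  [0]=0x6e

6e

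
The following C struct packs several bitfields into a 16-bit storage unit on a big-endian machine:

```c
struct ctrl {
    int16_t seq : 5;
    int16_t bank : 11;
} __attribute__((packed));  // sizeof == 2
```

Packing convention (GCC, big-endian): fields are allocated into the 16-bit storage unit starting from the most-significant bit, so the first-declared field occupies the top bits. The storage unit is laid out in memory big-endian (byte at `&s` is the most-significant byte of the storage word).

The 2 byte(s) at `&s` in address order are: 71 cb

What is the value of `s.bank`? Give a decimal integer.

[0]=0x71 [1]=0xcb (big-endian) → word 0x71cb
seq:5 @ bit 11 → (0x71cb>>11)&0x1f = 0xe
bank:11 @ bit 0 → (0x71cb>>0)&0x7ff = 0x1cb  ←
bank signed 11b, MSB=0: value = 459

459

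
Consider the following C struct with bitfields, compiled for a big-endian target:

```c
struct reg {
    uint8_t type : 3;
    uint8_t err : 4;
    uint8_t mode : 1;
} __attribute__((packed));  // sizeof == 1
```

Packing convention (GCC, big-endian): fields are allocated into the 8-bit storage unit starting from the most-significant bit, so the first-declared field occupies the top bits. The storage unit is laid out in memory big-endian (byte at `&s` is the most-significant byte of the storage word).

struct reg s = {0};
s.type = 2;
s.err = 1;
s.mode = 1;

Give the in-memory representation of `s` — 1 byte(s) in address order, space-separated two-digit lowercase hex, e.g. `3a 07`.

type (3b) val=2 bits=0x2 at bit 5: 0x40
err (4b) val=1 bits=0x1 at bit 1: 0x42
mode (1b) val=1 bits=0x1 at bit 0: 0x43
word = 0x43 → big-endian bytes:
  [0]=0x43

43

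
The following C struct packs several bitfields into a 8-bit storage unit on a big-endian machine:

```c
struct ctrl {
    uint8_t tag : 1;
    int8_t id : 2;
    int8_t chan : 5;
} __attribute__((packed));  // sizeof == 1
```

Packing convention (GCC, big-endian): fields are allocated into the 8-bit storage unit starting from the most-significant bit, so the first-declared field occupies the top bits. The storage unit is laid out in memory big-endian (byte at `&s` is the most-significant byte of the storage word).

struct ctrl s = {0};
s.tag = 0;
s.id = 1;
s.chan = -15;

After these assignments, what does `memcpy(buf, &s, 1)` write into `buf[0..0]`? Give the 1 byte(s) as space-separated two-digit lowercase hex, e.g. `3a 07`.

31

[7+:1] tag=0 & 0x1 = 0x0; word=0x00
[5+:2] id=1 & 0x3 = 0x1; word=0x20
[0+:5] chan=-15 & 0x1f = 0x11; word=0x31
word = 0x31 → big-endian bytes:
  [0]=0x31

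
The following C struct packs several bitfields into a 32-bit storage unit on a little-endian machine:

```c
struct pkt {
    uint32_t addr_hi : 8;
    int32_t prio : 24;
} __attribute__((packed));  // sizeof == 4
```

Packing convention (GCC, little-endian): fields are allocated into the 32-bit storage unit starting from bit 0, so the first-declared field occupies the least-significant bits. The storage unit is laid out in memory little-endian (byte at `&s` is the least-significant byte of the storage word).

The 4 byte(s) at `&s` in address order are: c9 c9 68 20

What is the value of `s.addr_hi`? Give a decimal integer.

201

[0]=0xc9 [1]=0xc9 [2]=0x68 [3]=0x20 (little-endian) → word 0x2068c9c9
addr_hi:8 @ bit 0 → (0x2068c9c9>>0)&0xff = 0xc9  ←
prio:24 @ bit 8 → (0x2068c9c9>>8)&0xffffff = 0x2068c9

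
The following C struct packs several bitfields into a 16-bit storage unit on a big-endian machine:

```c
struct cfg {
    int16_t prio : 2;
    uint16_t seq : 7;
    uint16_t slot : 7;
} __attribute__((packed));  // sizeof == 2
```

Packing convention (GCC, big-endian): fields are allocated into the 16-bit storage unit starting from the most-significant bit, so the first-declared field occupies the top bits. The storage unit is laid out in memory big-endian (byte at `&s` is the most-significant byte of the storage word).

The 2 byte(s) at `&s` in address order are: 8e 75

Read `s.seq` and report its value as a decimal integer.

[0]=0x8e [1]=0x75 (big-endian) → word 0x8e75
prio:2 @ bit 14 → (0x8e75>>14)&0x3 = 0x2
seq:7 @ bit 7 → (0x8e75>>7)&0x7f = 0x1c  ←
slot:7 @ bit 0 → (0x8e75>>0)&0x7f = 0x75

28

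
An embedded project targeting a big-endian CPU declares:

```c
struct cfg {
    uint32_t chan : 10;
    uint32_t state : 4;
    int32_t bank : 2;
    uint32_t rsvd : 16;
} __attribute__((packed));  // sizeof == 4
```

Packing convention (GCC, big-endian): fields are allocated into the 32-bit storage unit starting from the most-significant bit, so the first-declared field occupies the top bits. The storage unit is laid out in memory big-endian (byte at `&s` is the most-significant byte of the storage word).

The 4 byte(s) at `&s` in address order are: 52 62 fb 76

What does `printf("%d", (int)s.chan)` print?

329

[0]=0x52 [1]=0x62 [2]=0xfb [3]=0x76 (big-endian) → word 0x5262fb76
chan:10 @ bit 22 → (0x5262fb76>>22)&0x3ff = 0x149  ←
state:4 @ bit 18 → (0x5262fb76>>18)&0xf = 0x8
bank:2 @ bit 16 → (0x5262fb76>>16)&0x3 = 0x2
rsvd:16 @ bit 0 → (0x5262fb76>>0)&0xffff = 0xfb76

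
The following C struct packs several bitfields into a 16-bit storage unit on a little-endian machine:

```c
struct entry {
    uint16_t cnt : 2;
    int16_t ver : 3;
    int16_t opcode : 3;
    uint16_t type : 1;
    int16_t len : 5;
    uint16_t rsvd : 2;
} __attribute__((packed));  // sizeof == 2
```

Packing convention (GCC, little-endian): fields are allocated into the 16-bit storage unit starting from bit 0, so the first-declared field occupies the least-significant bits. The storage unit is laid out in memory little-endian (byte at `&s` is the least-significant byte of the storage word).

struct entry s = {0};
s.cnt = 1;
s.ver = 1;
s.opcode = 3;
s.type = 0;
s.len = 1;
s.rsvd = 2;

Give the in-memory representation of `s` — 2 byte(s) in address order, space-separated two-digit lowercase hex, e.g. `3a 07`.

[0+:2] cnt=1 & 0x3 = 0x1; word=0x0001
[2+:3] ver=1 & 0x7 = 0x1; word=0x0005
[5+:3] opcode=3 & 0x7 = 0x3; word=0x0065
[8+:1] type=0 & 0x1 = 0x0; word=0x0065
[9+:5] len=1 & 0x1f = 0x1; word=0x0265
[14+:2] rsvd=2 & 0x3 = 0x2; word=0x8265
word = 0x8265 → little-endian bytes:
  [0]=0x65  [1]=0x82

65 82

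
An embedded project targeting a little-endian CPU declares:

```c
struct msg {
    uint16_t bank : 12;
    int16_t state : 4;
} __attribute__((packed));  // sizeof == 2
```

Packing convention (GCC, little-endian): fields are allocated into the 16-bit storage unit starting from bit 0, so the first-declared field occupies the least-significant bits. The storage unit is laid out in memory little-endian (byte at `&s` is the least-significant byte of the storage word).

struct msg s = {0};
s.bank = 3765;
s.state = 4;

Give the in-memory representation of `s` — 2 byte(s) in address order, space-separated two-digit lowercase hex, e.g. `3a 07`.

b5 4e

bank (12b) val=3765 bits=0xeb5 at bit 0: 0x0eb5
state (4b) val=4 bits=0x4 at bit 12: 0x4eb5
word = 0x4eb5 → little-endian bytes:
  [0]=0xb5  [1]=0x4e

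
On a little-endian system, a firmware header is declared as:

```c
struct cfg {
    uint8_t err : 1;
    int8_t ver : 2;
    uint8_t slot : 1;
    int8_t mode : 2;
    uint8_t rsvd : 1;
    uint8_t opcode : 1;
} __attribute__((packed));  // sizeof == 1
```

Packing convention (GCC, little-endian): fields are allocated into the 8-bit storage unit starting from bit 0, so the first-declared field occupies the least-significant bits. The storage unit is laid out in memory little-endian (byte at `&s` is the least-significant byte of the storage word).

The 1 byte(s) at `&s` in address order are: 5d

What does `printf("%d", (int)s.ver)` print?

[0]=0x5d (little-endian) → word 0x5d
err [0+:1] = (word>>0) & 0x1 = 1
ver [1+:2] = (word>>1) & 0x3 = 2  ←
slot [3+:1] = (word>>3) & 0x1 = 1
mode [4+:2] = (word>>4) & 0x3 = 1
rsvd [6+:1] = (word>>6) & 0x1 = 1
opcode [7+:1] = (word>>7) & 0x1 = 0
ver signed 2b, MSB=1: 2 - 4 = -2

-2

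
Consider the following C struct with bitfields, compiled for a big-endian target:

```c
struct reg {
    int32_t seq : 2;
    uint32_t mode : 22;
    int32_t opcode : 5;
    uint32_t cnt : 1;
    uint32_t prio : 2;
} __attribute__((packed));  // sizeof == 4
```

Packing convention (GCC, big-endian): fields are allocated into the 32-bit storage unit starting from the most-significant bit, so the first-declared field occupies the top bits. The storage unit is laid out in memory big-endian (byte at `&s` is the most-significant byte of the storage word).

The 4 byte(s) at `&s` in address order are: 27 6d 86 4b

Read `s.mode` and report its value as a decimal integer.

[0]=0x27 [1]=0x6d [2]=0x86 [3]=0x4b (big-endian) → word 0x276d864b
seq [30+:2] = (word>>30) & 0x3 = 0
mode [8+:22] = (word>>8) & 0x3fffff = 2583942  ←
opcode [3+:5] = (word>>3) & 0x1f = 9
cnt [2+:1] = (word>>2) & 0x1 = 0
prio [0+:2] = (word>>0) & 0x3 = 3

2583942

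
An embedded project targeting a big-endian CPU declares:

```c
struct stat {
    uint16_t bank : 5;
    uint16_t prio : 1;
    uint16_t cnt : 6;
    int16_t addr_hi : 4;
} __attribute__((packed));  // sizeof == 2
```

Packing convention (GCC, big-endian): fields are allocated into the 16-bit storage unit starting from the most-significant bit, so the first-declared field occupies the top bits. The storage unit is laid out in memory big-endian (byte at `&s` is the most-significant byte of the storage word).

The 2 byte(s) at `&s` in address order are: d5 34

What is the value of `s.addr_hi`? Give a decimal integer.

4

[0]=0xd5 [1]=0x34 (big-endian) → word 0xd534
bank [11+:5] = (word>>11) & 0x1f = 26
prio [10+:1] = (word>>10) & 0x1 = 1
cnt [4+:6] = (word>>4) & 0x3f = 19
addr_hi [0+:4] = (word>>0) & 0xf = 4  ←
addr_hi signed 4b, MSB=0: value = 4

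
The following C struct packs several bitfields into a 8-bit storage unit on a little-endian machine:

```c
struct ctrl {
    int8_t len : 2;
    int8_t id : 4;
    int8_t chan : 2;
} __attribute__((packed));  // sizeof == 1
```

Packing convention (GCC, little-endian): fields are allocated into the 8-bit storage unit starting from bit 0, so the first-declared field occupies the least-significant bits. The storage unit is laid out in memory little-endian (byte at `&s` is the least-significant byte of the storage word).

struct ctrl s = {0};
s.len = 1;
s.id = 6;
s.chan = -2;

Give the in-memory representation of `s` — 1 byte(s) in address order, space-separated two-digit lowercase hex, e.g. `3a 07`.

[0+:2] len=1 & 0x3 = 0x1; word=0x01
[2+:4] id=6 & 0xf = 0x6; word=0x19
[6+:2] chan=-2 & 0x3 = 0x2; word=0x99
word = 0x99 → little-endian bytes:
  [0]=0x99

99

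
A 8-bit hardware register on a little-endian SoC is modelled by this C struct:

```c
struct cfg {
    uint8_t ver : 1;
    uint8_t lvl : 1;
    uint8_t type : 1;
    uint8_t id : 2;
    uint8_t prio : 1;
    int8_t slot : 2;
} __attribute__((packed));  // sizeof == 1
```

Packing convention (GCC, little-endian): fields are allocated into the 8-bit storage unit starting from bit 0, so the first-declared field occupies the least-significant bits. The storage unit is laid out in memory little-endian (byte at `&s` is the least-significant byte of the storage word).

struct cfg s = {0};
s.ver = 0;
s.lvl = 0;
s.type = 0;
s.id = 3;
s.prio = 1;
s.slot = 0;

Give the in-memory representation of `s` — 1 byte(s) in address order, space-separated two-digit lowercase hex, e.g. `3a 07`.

[0+:1] ver=0 & 0x1 = 0x0; word=0x00
[1+:1] lvl=0 & 0x1 = 0x0; word=0x00
[2+:1] type=0 & 0x1 = 0x0; word=0x00
[3+:2] id=3 & 0x3 = 0x3; word=0x18
[5+:1] prio=1 & 0x1 = 0x1; word=0x38
[6+:2] slot=0 & 0x3 = 0x0; word=0x38
word = 0x38 → little-endian bytes:
  [0]=0x38

38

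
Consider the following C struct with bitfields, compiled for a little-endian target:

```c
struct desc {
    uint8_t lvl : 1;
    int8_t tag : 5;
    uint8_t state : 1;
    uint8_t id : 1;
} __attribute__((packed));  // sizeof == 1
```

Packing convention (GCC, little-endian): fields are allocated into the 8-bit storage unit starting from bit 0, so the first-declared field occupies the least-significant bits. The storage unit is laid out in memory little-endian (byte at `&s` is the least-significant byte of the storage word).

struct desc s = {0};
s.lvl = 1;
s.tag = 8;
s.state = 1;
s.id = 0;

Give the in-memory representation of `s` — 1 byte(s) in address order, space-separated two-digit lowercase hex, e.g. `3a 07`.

[0+:1] lvl=1 & 0x1 = 0x1; word=0x01
[1+:5] tag=8 & 0x1f = 0x8; word=0x11
[6+:1] state=1 & 0x1 = 0x1; word=0x51
[7+:1] id=0 & 0x1 = 0x0; word=0x51
word = 0x51 → little-endian bytes:
  [0]=0x51

51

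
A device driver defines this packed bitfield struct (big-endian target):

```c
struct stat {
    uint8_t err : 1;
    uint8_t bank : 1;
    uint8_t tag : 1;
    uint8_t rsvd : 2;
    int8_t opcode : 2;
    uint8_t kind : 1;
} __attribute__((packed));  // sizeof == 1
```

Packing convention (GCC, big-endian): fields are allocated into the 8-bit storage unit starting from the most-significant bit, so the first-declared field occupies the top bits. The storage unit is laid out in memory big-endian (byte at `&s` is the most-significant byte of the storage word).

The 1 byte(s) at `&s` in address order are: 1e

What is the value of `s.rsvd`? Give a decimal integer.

3

[0]=0x1e (big-endian) → word 0x1e
err:1 @ bit 7 → (0x1e>>7)&0x1 = 0x0
bank:1 @ bit 6 → (0x1e>>6)&0x1 = 0x0
tag:1 @ bit 5 → (0x1e>>5)&0x1 = 0x0
rsvd:2 @ bit 3 → (0x1e>>3)&0x3 = 0x3  ←
opcode:2 @ bit 1 → (0x1e>>1)&0x3 = 0x3
kind:1 @ bit 0 → (0x1e>>0)&0x1 = 0x0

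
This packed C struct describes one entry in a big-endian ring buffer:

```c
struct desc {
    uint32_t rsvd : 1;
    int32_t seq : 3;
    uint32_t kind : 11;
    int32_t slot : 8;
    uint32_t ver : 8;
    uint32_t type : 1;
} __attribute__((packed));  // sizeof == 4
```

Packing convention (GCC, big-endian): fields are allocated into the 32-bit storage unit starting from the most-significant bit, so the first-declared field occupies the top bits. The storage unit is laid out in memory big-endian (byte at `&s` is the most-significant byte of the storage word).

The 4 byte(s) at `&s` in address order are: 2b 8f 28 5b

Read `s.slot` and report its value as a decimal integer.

-108

[0]=0x2b [1]=0x8f [2]=0x28 [3]=0x5b (big-endian) → word 0x2b8f285b
rsvd:1 @ bit 31 → (0x2b8f285b>>31)&0x1 = 0x0
seq:3 @ bit 28 → (0x2b8f285b>>28)&0x7 = 0x2
kind:11 @ bit 17 → (0x2b8f285b>>17)&0x7ff = 0x5c7
slot:8 @ bit 9 → (0x2b8f285b>>9)&0xff = 0x94  ←
ver:8 @ bit 1 → (0x2b8f285b>>1)&0xff = 0x2d
type:1 @ bit 0 → (0x2b8f285b>>0)&0x1 = 0x1
slot signed 8b, MSB=1: 148 - 256 = -108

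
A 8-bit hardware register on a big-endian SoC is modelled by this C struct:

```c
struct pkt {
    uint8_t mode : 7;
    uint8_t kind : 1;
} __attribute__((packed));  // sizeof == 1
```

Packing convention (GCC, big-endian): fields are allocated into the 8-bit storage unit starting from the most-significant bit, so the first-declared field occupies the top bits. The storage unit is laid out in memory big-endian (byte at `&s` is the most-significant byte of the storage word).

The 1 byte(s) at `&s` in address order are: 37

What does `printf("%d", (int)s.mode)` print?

[0]=0x37 (big-endian) → word 0x37
mode:7 @ bit 1 → (0x37>>1)&0x7f = 0x1b  ←
kind:1 @ bit 0 → (0x37>>0)&0x1 = 0x1

27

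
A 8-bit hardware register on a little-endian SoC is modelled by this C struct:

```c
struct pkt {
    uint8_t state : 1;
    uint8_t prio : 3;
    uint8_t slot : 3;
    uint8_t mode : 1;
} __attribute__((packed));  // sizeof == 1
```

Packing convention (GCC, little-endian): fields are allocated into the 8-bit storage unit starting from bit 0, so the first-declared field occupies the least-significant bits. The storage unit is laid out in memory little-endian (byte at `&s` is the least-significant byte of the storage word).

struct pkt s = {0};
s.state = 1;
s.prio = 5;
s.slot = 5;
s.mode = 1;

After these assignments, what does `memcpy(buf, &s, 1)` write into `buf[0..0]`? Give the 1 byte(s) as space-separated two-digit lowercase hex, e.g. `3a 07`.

db

[0+:1] state=1 & 0x1 = 0x1; word=0x01
[1+:3] prio=5 & 0x7 = 0x5; word=0x0b
[4+:3] slot=5 & 0x7 = 0x5; word=0x5b
[7+:1] mode=1 & 0x1 = 0x1; word=0xdb
word = 0xdb → little-endian bytes:
  [0]=0xdb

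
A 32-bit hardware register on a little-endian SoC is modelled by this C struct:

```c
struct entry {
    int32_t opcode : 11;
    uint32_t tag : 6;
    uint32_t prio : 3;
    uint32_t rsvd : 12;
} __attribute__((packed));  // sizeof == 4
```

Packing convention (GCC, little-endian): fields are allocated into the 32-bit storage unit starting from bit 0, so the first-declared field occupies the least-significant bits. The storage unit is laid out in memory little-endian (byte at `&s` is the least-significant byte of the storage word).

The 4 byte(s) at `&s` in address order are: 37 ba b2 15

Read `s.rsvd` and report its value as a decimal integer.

[0]=0x37 [1]=0xba [2]=0xb2 [3]=0x15 (little-endian) → word 0x15b2ba37
opcode:11 @ bit 0 → (0x15b2ba37>>0)&0x7ff = 0x237
tag:6 @ bit 11 → (0x15b2ba37>>11)&0x3f = 0x17
prio:3 @ bit 17 → (0x15b2ba37>>17)&0x7 = 0x1
rsvd:12 @ bit 20 → (0x15b2ba37>>20)&0xfff = 0x15b  ←

347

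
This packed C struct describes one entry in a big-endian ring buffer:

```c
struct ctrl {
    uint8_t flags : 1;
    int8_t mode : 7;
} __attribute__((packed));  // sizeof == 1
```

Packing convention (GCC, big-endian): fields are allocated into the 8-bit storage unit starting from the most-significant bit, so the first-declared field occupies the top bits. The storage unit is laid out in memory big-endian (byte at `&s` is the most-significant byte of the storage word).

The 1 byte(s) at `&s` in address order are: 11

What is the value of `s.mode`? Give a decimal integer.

17

[0]=0x11 (big-endian) → word 0x11
flags [7+:1] = (word>>7) & 0x1 = 0
mode [0+:7] = (word>>0) & 0x7f = 17  ←
mode signed 7b, MSB=0: value = 17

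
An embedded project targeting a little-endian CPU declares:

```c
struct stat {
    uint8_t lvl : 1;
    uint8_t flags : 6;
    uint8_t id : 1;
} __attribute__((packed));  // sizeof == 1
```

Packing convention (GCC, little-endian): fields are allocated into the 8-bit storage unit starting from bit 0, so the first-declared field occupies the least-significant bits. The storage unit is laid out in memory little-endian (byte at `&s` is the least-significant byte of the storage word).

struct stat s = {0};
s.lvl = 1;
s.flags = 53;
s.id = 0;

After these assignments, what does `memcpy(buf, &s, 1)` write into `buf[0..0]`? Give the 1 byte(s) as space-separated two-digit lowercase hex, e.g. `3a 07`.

[0+:1] lvl=1 & 0x1 = 0x1; word=0x01
[1+:6] flags=53 & 0x3f = 0x35; word=0x6b
[7+:1] id=0 & 0x1 = 0x0; word=0x6b
word = 0x6b → little-endian bytes:
  [0]=0x6b

6b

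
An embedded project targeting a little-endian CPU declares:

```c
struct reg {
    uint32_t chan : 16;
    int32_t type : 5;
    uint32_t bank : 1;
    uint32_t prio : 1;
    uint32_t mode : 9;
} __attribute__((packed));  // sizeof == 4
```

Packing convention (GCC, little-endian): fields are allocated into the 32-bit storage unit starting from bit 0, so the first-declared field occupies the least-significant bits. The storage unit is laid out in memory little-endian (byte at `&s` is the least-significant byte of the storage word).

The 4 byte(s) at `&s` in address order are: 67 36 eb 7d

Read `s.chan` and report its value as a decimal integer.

13927

[0]=0x67 [1]=0x36 [2]=0xeb [3]=0x7d (little-endian) → word 0x7deb3667
chan:16 @ bit 0 → (0x7deb3667>>0)&0xffff = 0x3667  ←
type:5 @ bit 16 → (0x7deb3667>>16)&0x1f = 0xb
bank:1 @ bit 21 → (0x7deb3667>>21)&0x1 = 0x1
prio:1 @ bit 22 → (0x7deb3667>>22)&0x1 = 0x1
mode:9 @ bit 23 → (0x7deb3667>>23)&0x1ff = 0xfb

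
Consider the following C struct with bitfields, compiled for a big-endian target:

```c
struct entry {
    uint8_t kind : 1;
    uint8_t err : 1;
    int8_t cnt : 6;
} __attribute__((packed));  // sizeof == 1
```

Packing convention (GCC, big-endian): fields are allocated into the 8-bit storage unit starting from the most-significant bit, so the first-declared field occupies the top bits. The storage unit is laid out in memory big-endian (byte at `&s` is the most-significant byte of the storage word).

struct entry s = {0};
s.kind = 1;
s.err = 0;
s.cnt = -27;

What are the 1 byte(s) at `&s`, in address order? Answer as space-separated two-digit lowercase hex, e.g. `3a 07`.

[7+:1] kind=1 & 0x1 = 0x1; word=0x80
[6+:1] err=0 & 0x1 = 0x0; word=0x80
[0+:6] cnt=-27 & 0x3f = 0x25; word=0xa5
word = 0xa5 → big-endian bytes:
  [0]=0xa5

a5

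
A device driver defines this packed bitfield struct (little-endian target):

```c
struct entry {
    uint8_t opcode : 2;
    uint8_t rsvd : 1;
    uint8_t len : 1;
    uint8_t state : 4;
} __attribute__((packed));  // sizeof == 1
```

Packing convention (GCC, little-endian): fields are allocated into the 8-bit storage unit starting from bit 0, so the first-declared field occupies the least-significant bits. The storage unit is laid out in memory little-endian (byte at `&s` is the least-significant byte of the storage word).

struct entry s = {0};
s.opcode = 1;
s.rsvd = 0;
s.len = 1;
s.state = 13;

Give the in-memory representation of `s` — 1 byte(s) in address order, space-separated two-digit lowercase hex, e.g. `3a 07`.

d9

opcode (2b) val=1 bits=0x1 at bit 0: 0x01
rsvd (1b) val=0 bits=0x0 at bit 2: 0x01
len (1b) val=1 bits=0x1 at bit 3: 0x09
state (4b) val=13 bits=0xd at bit 4: 0xd9
word = 0xd9 → little-endian bytes:
  [0]=0xd9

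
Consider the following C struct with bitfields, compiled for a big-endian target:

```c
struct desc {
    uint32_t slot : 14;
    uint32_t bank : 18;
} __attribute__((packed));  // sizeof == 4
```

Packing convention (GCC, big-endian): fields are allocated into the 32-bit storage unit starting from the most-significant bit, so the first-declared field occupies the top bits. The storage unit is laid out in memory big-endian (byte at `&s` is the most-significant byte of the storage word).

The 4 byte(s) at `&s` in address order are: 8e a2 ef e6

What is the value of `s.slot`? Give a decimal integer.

9128

[0]=0x8e [1]=0xa2 [2]=0xef [3]=0xe6 (big-endian) → word 0x8ea2efe6
slot [18+:14] = (word>>18) & 0x3fff = 9128  ←
bank [0+:18] = (word>>0) & 0x3ffff = 192486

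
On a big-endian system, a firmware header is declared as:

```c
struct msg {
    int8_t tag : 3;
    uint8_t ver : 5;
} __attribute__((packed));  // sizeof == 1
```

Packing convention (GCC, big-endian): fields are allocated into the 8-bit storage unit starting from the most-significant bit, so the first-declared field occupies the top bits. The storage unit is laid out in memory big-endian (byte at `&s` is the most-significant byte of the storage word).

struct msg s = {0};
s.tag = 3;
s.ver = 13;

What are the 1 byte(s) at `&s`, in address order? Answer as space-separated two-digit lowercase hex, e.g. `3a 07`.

[5+:3] tag=3 & 0x7 = 0x3; word=0x60
[0+:5] ver=13 & 0x1f = 0xd; word=0x6d
word = 0x6d → big-endian bytes:
  [0]=0x6d

6d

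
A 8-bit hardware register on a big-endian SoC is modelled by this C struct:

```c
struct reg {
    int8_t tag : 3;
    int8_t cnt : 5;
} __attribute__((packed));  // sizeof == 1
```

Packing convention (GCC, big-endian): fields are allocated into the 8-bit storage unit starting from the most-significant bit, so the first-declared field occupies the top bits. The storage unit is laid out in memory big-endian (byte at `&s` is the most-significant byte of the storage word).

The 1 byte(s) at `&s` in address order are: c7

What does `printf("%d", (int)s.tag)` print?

[0]=0xc7 (big-endian) → word 0xc7
tag [5+:3] = (word>>5) & 0x7 = 6  ←
cnt [0+:5] = (word>>0) & 0x1f = 7
tag signed 3b, MSB=1: 6 - 8 = -2

-2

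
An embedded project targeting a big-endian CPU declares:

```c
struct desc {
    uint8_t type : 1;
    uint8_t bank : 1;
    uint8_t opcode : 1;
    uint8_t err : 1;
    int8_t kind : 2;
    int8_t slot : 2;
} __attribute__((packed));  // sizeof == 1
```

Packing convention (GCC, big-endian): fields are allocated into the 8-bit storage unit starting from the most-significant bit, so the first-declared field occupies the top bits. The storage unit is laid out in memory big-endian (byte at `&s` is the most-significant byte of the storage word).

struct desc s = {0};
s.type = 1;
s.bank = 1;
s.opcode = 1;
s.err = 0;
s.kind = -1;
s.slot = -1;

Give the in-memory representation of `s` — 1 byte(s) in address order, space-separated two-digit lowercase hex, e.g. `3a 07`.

ef

type (1b) val=1 bits=0x1 at bit 7: 0x80
bank (1b) val=1 bits=0x1 at bit 6: 0xc0
opcode (1b) val=1 bits=0x1 at bit 5: 0xe0
err (1b) val=0 bits=0x0 at bit 4: 0xe0
kind (2b) val=-1 bits=0x3 at bit 2: 0xec
slot (2b) val=-1 bits=0x3 at bit 0: 0xef
word = 0xef → big-endian bytes:
  [0]=0xef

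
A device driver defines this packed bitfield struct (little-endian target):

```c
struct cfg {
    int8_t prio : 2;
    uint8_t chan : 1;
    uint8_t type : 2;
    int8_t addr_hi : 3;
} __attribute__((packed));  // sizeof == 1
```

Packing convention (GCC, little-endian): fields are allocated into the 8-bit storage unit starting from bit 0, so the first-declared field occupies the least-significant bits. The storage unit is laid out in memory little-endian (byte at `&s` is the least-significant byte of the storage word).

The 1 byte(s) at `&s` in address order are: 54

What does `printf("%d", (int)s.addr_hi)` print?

[0]=0x54 (little-endian) → word 0x54
prio:2 @ bit 0 → (0x54>>0)&0x3 = 0x0
chan:1 @ bit 2 → (0x54>>2)&0x1 = 0x1
type:2 @ bit 3 → (0x54>>3)&0x3 = 0x2
addr_hi:3 @ bit 5 → (0x54>>5)&0x7 = 0x2  ←
addr_hi signed 3b, MSB=0: value = 2

2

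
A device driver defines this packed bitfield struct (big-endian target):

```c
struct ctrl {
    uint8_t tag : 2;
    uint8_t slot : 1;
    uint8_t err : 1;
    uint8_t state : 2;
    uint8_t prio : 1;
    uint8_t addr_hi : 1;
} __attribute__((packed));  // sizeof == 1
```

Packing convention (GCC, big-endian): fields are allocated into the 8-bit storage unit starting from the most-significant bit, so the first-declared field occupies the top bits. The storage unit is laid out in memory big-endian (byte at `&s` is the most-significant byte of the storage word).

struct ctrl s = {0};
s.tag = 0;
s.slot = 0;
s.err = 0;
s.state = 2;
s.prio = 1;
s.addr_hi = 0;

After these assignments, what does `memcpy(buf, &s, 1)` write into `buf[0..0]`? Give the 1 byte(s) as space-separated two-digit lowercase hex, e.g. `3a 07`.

[6+:2] tag=0 & 0x3 = 0x0; word=0x00
[5+:1] slot=0 & 0x1 = 0x0; word=0x00
[4+:1] err=0 & 0x1 = 0x0; word=0x00
[2+:2] state=2 & 0x3 = 0x2; word=0x08
[1+:1] prio=1 & 0x1 = 0x1; word=0x0a
[0+:1] addr_hi=0 & 0x1 = 0x0; word=0x0a
word = 0x0a → big-endian bytes:
  [0]=0x0a

0a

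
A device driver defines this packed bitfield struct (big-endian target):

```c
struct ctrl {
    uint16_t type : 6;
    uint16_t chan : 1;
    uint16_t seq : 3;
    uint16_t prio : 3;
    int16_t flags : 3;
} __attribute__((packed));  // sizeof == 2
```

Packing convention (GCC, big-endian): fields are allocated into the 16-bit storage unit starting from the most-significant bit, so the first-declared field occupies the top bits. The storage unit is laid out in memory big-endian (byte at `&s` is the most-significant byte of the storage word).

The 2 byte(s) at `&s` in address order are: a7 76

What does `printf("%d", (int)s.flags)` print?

-2

[0]=0xa7 [1]=0x76 (big-endian) → word 0xa776
type:6 @ bit 10 → (0xa776>>10)&0x3f = 0x29
chan:1 @ bit 9 → (0xa776>>9)&0x1 = 0x1
seq:3 @ bit 6 → (0xa776>>6)&0x7 = 0x5
prio:3 @ bit 3 → (0xa776>>3)&0x7 = 0x6
flags:3 @ bit 0 → (0xa776>>0)&0x7 = 0x6  ←
flags signed 3b, MSB=1: 6 - 8 = -2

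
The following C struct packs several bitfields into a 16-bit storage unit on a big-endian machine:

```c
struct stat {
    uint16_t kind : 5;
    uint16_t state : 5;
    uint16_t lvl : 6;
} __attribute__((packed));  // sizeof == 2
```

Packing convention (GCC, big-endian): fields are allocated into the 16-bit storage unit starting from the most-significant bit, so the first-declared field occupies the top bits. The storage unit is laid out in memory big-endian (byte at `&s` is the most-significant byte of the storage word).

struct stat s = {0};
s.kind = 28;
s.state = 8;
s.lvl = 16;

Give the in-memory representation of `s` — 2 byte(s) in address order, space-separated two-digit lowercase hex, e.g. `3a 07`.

e2 10

kind (5b) val=28 bits=0x1c at bit 11: 0xe000
state (5b) val=8 bits=0x8 at bit 6: 0xe200
lvl (6b) val=16 bits=0x10 at bit 0: 0xe210
word = 0xe210 → big-endian bytes:
  [0]=0xe2  [1]=0x10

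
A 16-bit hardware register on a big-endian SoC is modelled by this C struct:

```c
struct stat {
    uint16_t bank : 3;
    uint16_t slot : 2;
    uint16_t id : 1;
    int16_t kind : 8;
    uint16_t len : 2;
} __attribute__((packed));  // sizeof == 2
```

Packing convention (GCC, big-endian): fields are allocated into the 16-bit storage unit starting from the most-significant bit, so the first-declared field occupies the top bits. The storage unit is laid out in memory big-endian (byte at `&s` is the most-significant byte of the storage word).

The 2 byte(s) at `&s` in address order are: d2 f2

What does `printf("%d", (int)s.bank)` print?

6

[0]=0xd2 [1]=0xf2 (big-endian) → word 0xd2f2
bank [13+:3] = (word>>13) & 0x7 = 6  ←
slot [11+:2] = (word>>11) & 0x3 = 2
id [10+:1] = (word>>10) & 0x1 = 0
kind [2+:8] = (word>>2) & 0xff = 188
len [0+:2] = (word>>0) & 0x3 = 2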